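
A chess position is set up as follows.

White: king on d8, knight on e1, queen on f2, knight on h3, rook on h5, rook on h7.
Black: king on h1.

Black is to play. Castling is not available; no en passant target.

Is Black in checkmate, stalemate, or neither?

Black to move; black king on h1.
In check: no.
King squares — g1: attacked by Qf2; g2: attacked by Ne1; h2: attacked by Qf2.
Legal moves for Black: none.
Not in check and no legal moves → stalemate.

stalemate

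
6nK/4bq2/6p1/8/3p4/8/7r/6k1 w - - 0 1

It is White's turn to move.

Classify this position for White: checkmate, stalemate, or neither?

White to move; white king on h8.
In check: yes, from the black rook on h2.
King squares — g7: attacked by Qf7; h7: attacked by Rh2; g8: attacked by Qf7.
Legal moves for White: none.
In check with no legal moves → checkmate.

checkmate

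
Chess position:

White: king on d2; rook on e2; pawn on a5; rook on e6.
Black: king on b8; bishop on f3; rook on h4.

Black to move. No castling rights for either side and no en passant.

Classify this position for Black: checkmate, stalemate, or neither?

Black to move; black king on b8.
In check: no.
Legal moves for Black include: Kc8, Ka8, Kc7, Kb7, Ka7, Rh8, Rh7, Rh6, Rh5, Rg4, Rf4, Re4, Rd4+, Rc4, Rb4, Ra4, Rh3, Rh2, ... (list truncated; more exist).
Black has legal moves and is not in check → neither.

neither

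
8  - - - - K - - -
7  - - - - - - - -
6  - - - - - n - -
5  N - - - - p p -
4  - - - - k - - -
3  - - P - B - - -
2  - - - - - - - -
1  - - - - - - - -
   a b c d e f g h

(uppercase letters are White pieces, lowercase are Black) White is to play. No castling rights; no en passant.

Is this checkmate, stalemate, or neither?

White to move; white king on e8.
In check: yes, from the black knight on f6.
King squares — d7: attacked by Nf6; e7: available; f7: available; d8: available; f8: available.
Legal moves for White: Kf8, Kd8, Kf7, Ke7.
White is in check but has 4 legal moves → neither.

neither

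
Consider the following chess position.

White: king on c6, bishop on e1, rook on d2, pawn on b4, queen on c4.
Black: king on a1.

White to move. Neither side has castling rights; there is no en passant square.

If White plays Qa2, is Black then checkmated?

After Qa2: black king on a1; in check: yes, from the white queen on a2.
King squares — b1: attacked by Qa2; a2: attacked by Rd2; b2: attacked by Qa2.
Black has no legal moves → checkmate.

yes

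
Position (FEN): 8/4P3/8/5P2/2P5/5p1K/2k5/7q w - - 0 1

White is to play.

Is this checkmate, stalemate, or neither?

White to move; white king on h3.
In check: yes, from the black queen on h1.
Legal moves for White: Kg4, Kg3.
White is in check but has 2 legal moves → neither.

neither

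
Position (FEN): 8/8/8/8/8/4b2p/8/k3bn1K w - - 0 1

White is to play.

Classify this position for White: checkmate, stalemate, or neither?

stalemate

White to move; white king on h1.
In check: no.
King squares — g1: attacked by Be3; g2: attacked by Ph3; h2: attacked by Nf1.
Legal moves for White: none.
Not in check and no legal moves → stalemate.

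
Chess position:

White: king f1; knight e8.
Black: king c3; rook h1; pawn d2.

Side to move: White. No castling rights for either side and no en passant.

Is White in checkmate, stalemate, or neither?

White to move; white king on f1.
In check: yes, from the black rook on h1.
Legal moves for White: Kg2, Kf2, Ke2.
White is in check but has 3 legal moves → neither.

neither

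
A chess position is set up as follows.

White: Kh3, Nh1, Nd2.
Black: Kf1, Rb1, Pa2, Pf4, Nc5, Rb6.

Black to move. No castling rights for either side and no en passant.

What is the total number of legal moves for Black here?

3

Black to move; king on f1.
In check: yes, from the white knight on d2.
Legal moves: Ke2, Kg1, Ke1.
Count: 3.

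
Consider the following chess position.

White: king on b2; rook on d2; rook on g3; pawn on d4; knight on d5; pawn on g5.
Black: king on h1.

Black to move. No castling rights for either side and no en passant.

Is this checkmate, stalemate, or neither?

stalemate

Black to move; black king on h1.
In check: no.
King squares — g1: attacked by Rg3; g2: attacked by Rd2; h2: attacked by Rd2.
Legal moves for Black: none.
Not in check and no legal moves → stalemate.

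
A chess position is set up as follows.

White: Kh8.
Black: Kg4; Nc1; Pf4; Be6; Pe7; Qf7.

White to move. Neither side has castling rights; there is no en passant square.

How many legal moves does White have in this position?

0

White to move; king on h8.
In check: no.
Legal moves: none.
Count: 0.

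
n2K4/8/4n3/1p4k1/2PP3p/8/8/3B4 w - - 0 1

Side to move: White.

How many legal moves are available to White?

White to move; king on d8.
In check: yes, from the black knight on e6.
Legal moves: Ke8, Kc8, Ke7, Kd7.
Count: 4.

4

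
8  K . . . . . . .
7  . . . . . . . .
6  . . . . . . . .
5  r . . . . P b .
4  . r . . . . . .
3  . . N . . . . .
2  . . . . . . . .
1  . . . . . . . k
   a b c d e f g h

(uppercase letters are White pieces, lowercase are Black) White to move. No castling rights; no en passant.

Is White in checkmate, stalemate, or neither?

checkmate

White to move; white king on a8.
In check: yes, from the black rook on a5.
King squares — a7: attacked by Ra5; b7: attacked by Rb4; b8: attacked by Rb4.
Legal moves for White: none.
In check with no legal moves → checkmate.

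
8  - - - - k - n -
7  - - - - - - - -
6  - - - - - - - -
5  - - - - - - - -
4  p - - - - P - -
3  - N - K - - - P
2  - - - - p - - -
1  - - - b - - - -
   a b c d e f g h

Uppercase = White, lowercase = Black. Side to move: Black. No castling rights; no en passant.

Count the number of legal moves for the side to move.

Black to move; king on e8.
In check: no.
Legal moves: Ne7, Nh6, Nf6, Kf8, Kd8, Kf7, Ke7, Kd7, Bxb3, Bc2+, axb3, a3, e1=Q, e1=R, e1=B, e1=N+.
Count: 16.

16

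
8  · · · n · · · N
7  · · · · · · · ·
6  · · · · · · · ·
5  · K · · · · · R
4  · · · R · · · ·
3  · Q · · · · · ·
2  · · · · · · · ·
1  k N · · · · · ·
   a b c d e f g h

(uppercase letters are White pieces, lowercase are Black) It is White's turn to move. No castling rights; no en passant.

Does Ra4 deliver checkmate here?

After Ra4: black king on a1; in check: yes, from the white rook on a4.
King squares — b1: attacked by Qb3; a2: attacked by Qb3; b2: attacked by Qb3.
Black has no legal moves → checkmate.

yes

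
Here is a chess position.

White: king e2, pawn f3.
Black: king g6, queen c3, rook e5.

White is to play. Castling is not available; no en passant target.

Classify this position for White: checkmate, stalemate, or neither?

White to move; white king on e2.
In check: yes, from the black rook on e5.
King squares — d1: available; e1: attacked by Qc3; f1: available; d2: attacked by Qc3; f2: available; d3: attacked by Qc3; e3: attacked by Qc3; f3: own pawn.
Legal moves for White: Kf2, Kf1, Kd1.
White is in check but has 3 legal moves → neither.

neither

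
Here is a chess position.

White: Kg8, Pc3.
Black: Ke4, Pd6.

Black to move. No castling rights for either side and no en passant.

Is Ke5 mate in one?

After Ke5: white king on g8; in check: no.
White is not in check, so this cannot be checkmate.

no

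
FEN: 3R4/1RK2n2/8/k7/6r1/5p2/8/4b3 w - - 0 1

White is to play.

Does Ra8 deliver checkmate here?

After Ra8: black king on a5; in check: yes, from the white rook on a8.
King squares — a4: attacked by Ra8; b4: attacked by Rb7; b5: attacked by Rb7; a6: attacked by Ra8; b6: attacked by Rb7.
Black has no legal moves → checkmate.

yes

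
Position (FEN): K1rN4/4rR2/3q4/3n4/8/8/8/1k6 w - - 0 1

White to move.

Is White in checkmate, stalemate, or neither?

White to move; white king on a8.
In check: yes, from the black rook on c8.
King squares — a7: attacked by Re7; b7: attacked by Re7; b8: attacked by Qd6.
Legal moves for White: none.
In check with no legal moves → checkmate.

checkmate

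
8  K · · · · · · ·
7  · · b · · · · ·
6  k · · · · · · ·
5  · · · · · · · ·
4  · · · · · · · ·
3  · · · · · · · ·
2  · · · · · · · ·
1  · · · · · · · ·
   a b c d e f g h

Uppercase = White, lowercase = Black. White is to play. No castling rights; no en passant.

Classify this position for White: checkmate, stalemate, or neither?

stalemate

White to move; white king on a8.
In check: no.
King squares — a7: attacked by Ka6; b7: attacked by Ka6; b8: attacked by Bc7.
Legal moves for White: none.
Not in check and no legal moves → stalemate.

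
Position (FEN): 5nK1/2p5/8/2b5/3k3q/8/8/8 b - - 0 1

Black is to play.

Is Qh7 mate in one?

yes

After Qh7: white king on g8; in check: yes, from the black queen on h7.
King squares — f7: attacked by Qh7; g7: attacked by Qh7; h7: attacked by Nf8; f8: attacked by Bc5; h8: attacked by Qh7.
White has no legal moves → checkmate.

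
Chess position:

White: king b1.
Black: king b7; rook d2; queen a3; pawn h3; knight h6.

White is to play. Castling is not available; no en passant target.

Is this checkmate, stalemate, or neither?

stalemate

White to move; white king on b1.
In check: no.
King squares — a1: attacked by Qa3; c1: attacked by Qa3; a2: attacked by Rd2; b2: attacked by Rd2; c2: attacked by Rd2.
Legal moves for White: none.
Not in check and no legal moves → stalemate.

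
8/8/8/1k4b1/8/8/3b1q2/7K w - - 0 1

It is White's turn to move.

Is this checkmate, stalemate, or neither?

White to move; white king on h1.
In check: no.
King squares — g1: attacked by Qf2; g2: attacked by Qf2; h2: attacked by Qf2.
Legal moves for White: none.
Not in check and no legal moves → stalemate.

stalemate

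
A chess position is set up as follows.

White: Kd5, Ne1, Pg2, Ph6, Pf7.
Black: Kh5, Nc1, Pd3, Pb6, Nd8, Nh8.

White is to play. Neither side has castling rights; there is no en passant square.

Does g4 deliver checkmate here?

After g4: black king on h5; in check: yes, from the white pawn on g4.
Black has 5 legal replies: Kxh6, Kg6, Kg5, Kh4, Kxg4.
In check but a legal move exists → not checkmate.

no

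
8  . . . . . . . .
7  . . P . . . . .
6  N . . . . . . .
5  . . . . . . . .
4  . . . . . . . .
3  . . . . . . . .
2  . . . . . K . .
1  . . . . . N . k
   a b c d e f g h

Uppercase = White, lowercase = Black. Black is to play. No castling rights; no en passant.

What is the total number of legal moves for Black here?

0

Black to move; king on h1.
In check: no.
Legal moves: none.
Count: 0.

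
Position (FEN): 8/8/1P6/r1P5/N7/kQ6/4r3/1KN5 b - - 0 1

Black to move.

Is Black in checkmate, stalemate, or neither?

Black to move; black king on a3.
In check: yes, from the white queen on b3.
King squares — a2: attacked by Kb1; b2: attacked by Kb1; b3: attacked by Nc1; a4: attacked by Qb3; b4: attacked by Qb3.
Legal moves for Black: none.
In check with no legal moves → checkmate.

checkmate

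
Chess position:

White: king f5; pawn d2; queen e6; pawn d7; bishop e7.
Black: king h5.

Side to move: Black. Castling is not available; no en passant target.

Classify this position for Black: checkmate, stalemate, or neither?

stalemate

Black to move; black king on h5.
In check: no.
King squares — g4: attacked by Kf5; h4: attacked by Be7; g5: attacked by Kf5; g6: attacked by Kf5; h6: attacked by Qe6.
Legal moves for Black: none.
Not in check and no legal moves → stalemate.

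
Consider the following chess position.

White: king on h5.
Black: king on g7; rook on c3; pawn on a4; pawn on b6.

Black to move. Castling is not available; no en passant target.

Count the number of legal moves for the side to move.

22

Black to move; king on g7.
In check: no.
Legal moves: Kh8, Kg8, Kf8, Kh7, Kf7, Kf6, Rc8, Rc7, Rc6, Rc5+, Rc4, Rh3+, Rg3, Rf3, Re3, Rd3, Rb3, Ra3, Rc2, Rc1, b5, a3.
Count: 22.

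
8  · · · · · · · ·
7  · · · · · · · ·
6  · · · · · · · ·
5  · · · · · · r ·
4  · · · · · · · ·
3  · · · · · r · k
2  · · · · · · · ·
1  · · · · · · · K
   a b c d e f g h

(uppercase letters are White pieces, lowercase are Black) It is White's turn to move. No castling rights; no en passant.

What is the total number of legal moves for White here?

0

White to move; king on h1.
In check: no.
Legal moves: none.
Count: 0.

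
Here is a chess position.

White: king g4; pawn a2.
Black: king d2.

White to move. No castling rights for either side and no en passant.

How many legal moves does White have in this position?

White to move; king on g4.
In check: no.
Legal moves: Kh5, Kg5, Kf5, Kh4, Kf4, Kh3, Kg3, Kf3, a3, a4.
Count: 10.

10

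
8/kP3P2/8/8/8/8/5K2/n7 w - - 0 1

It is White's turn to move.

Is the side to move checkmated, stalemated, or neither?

neither

White to move; white king on f2.
In check: no.
Legal moves for White: Kg3, Kf3, Ke3, Kg2, Ke2, Kg1, Kf1, Ke1, f8=Q, f8=R, f8=B, f8=N, b8=Q+, b8=R, b8=B+, b8=N.
White has 16 legal moves and is not in check → neither.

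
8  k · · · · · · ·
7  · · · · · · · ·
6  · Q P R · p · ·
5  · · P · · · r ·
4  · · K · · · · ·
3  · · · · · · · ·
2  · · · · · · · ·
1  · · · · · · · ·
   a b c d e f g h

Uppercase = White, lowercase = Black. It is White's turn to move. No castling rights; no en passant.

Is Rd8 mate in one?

yes

After Rd8: black king on a8; in check: yes, from the white rook on d8.
King squares — a7: attacked by Qb6; b7: attacked by Qb6; b8: attacked by Qb6.
Black has no legal moves → checkmate.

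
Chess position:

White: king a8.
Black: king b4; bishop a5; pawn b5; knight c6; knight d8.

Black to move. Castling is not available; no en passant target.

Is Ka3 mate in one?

no

After Ka3: white king on a8; in check: no.
White is not in check, so this cannot be checkmate.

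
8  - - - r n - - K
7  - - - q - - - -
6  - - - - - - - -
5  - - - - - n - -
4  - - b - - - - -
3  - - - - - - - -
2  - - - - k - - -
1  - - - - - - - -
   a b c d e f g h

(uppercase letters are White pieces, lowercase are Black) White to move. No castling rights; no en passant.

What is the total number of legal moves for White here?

0

White to move; king on h8.
In check: no.
Legal moves: none.
Count: 0.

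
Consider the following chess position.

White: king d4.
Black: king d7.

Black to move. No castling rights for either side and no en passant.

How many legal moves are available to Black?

8

Black to move; king on d7.
In check: no.
Legal moves: Ke8, Kd8, Kc8, Ke7, Kc7, Ke6, Kd6, Kc6.
Count: 8.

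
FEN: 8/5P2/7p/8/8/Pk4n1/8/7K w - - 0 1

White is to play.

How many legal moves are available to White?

White to move; king on h1.
In check: yes, from the black knight on g3.
Legal moves: Kh2, Kg2, Kg1.
Count: 3.

3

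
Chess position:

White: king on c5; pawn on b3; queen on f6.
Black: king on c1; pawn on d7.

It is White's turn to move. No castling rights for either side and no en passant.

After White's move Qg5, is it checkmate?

After Qg5: black king on c1; in check: yes, from the white queen on g5.
Black has 4 legal replies: Kc2, Kb2, Kd1, Kb1.
In check but a legal move exists → not checkmate.

no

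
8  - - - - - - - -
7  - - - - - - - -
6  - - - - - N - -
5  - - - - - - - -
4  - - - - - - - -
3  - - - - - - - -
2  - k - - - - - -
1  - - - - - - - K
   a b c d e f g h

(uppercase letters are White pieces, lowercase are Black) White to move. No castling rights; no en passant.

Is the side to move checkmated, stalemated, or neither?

White to move; white king on h1.
In check: no.
Legal moves for White: Ng8, Ne8, Nh7, Nd7, Nh5, Nd5, Ng4, Ne4, Kh2, Kg2, Kg1.
White has 11 legal moves and is not in check → neither.

neither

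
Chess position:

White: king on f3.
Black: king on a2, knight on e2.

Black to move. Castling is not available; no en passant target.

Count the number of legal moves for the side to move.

Black to move; king on a2.
In check: no.
Legal moves: Nf4, Nd4+, Ng3, Nc3, Ng1+, Nc1, Kb3, Ka3, Kb2, Kb1, Ka1.
Count: 11.

11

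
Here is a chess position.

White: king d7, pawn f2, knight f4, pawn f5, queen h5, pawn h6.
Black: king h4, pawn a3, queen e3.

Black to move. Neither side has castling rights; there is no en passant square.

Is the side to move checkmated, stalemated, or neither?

checkmate

Black to move; black king on h4.
In check: yes, from the white queen on h5.
King squares — g3: attacked by Pf2; h3: attacked by Nf4; g4: attacked by Qh5; g5: attacked by Qh5; h5: attacked by Nf4.
Legal moves for Black: none.
In check with no legal moves → checkmate.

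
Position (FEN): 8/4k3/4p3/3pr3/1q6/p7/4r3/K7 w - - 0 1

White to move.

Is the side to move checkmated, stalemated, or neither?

White to move; white king on a1.
In check: no.
King squares — b1: attacked by Qb4; a2: attacked by Re2; b2: attacked by Re2.
Legal moves for White: none.
Not in check and no legal moves → stalemate.

stalemate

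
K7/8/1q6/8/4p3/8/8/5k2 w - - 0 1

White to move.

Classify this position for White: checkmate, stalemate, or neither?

stalemate

White to move; white king on a8.
In check: no.
King squares — a7: attacked by Qb6; b7: attacked by Qb6; b8: attacked by Qb6.
Legal moves for White: none.
Not in check and no legal moves → stalemate.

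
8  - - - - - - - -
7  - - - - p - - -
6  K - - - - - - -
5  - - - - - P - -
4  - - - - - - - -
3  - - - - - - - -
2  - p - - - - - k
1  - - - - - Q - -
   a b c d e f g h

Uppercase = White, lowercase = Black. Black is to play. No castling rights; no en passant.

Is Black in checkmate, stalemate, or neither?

neither

Black to move; black king on h2.
In check: no.
Legal moves for Black: Kg3, e6, b1=Q, b1=R, b1=B, b1=N, e5.
Black has 7 legal moves and is not in check → neither.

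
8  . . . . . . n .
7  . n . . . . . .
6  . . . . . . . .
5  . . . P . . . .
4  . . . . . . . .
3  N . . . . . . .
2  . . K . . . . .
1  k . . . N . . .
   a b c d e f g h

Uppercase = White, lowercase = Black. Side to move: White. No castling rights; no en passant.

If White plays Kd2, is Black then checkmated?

After Kd2: black king on a1; in check: no.
Black is not in check, so this cannot be checkmate.

no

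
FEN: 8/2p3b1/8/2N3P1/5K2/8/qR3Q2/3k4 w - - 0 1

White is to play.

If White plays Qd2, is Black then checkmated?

After Qd2: black king on d1; in check: yes, from the white queen on d2.
King squares — c1: attacked by Qd2; e1: attacked by Qd2; c2: attacked by Rb2; d2: attacked by Rb2; e2: attacked by Qd2.
Black has no legal moves → checkmate.

yes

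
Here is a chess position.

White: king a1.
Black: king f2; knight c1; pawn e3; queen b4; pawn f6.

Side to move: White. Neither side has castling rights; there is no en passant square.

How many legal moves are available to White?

White to move; king on a1.
In check: no.
Legal moves: none.
Count: 0.

0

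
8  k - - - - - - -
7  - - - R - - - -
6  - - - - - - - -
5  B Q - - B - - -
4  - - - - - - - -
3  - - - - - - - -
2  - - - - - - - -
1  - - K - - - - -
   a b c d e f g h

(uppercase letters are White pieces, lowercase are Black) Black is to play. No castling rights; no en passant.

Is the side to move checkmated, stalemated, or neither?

Black to move; black king on a8.
In check: no.
King squares — a7: attacked by Rd7; b7: attacked by Qb5; b8: attacked by Qb5.
Legal moves for Black: none.
Not in check and no legal moves → stalemate.

stalemate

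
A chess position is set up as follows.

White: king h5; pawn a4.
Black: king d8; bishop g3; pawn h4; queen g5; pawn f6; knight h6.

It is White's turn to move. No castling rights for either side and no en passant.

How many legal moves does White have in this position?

White to move; king on h5.
In check: yes, from the black queen on g5.
Legal moves: none.
Count: 0.

0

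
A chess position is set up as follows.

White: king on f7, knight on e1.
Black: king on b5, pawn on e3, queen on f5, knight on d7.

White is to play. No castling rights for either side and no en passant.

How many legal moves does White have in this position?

White to move; king on f7.
In check: yes, from the black queen on f5.
Legal moves: Kg8, Ke8, Kg7, Ke7.
Count: 4.

4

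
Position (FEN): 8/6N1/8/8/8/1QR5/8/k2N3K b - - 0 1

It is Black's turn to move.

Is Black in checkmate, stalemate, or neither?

Black to move; black king on a1.
In check: no.
King squares — b1: attacked by Qb3; a2: attacked by Qb3; b2: attacked by Nd1.
Legal moves for Black: none.
Not in check and no legal moves → stalemate.

stalemate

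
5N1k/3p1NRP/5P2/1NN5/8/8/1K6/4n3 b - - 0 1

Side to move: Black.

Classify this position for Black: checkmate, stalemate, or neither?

checkmate

Black to move; black king on h8.
In check: yes, from the white knight on f7.
King squares — g7: attacked by Pf6; h7: attacked by Rg7; g8: attacked by Rg7.
Legal moves for Black: none.
In check with no legal moves → checkmate.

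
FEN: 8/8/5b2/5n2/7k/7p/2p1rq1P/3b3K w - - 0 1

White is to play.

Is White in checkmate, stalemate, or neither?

stalemate

White to move; white king on h1.
In check: no.
King squares — g1: attacked by Qf2; g2: attacked by Qf2; h2: own pawn.
Legal moves for White: none.
Not in check and no legal moves → stalemate.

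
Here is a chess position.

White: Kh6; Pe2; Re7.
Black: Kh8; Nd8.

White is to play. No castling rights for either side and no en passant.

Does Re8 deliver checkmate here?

After Re8: black king on h8; in check: yes, from the white rook on e8.
King squares — g7: attacked by Kh6; h7: attacked by Kh6; g8: attacked by Re8.
Black has no legal moves → checkmate.

yes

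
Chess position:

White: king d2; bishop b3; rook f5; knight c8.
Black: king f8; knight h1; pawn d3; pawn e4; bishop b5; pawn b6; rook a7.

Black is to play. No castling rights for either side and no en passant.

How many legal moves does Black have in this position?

Black to move; king on f8.
In check: yes, from the white rook on f5.
Legal moves: Ke8, Kg7, Rf7.
Count: 3.

3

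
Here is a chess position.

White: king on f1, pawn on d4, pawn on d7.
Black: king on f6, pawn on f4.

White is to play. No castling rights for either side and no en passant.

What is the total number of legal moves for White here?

White to move; king on f1.
In check: no.
Legal moves: Kg2, Kf2, Ke2, Kg1, Ke1, d8=Q+, d8=R, d8=B+, d8=N, d5.
Count: 10.

10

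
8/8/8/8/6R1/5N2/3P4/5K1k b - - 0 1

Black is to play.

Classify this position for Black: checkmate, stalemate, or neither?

stalemate

Black to move; black king on h1.
In check: no.
King squares — g1: attacked by Kf1; g2: attacked by Kf1; h2: attacked by Nf3.
Legal moves for Black: none.
Not in check and no legal moves → stalemate.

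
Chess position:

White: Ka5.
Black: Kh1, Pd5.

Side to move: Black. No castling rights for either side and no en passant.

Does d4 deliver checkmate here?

no

After d4: white king on a5; in check: no.
White is not in check, so this cannot be checkmate.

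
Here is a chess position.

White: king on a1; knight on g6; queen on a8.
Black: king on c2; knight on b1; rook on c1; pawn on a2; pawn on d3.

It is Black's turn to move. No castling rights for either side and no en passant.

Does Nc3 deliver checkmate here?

After Nc3: white king on a1; in check: yes, from the black rook on c1.
King squares — b1: attacked by Rc1; a2: attacked by Nc3; b2: attacked by Kc2.
White has no legal moves → checkmate.

yes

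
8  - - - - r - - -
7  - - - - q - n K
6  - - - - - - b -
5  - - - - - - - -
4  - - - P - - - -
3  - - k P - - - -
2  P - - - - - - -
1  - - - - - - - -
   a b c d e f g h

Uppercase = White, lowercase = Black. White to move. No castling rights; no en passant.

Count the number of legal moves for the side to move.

White to move; king on h7.
In check: yes, from the black bishop on g6.
Legal moves: Kh6, Kxg6.
Count: 2.

2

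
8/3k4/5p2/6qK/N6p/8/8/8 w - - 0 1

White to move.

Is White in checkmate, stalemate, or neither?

checkmate

White to move; white king on h5.
In check: yes, from the black queen on g5.
King squares — g4: attacked by Qg5; h4: attacked by Qg5; g5: attacked by Pf6; g6: attacked by Qg5; h6: attacked by Qg5.
Legal moves for White: none.
In check with no legal moves → checkmate.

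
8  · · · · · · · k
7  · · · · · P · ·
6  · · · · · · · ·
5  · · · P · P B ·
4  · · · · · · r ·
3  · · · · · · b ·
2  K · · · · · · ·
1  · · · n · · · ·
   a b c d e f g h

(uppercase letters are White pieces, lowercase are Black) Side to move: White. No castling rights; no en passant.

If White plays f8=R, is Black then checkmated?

no

After f8=R: black king on h8; in check: yes, from the white rook on f8.
Black has 2 legal replies: Kh7, Kg7.
In check but a legal move exists → not checkmate.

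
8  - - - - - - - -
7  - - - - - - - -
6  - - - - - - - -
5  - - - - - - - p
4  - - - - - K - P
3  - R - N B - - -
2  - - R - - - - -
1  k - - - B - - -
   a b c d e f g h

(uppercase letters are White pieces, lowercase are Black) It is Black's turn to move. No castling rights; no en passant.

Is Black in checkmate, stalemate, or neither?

stalemate

Black to move; black king on a1.
In check: no.
King squares — b1: attacked by Rb3; a2: attacked by Rc2; b2: attacked by Rc2.
Legal moves for Black: none.
Not in check and no legal moves → stalemate.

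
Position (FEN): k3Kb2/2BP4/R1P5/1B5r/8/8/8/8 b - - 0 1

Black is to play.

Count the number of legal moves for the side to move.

Black to move; king on a8.
In check: yes, from the white rook on a6.
Legal moves: none.
Count: 0.

0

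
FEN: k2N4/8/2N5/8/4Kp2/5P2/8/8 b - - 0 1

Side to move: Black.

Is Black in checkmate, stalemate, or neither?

stalemate

Black to move; black king on a8.
In check: no.
King squares — a7: attacked by Nc6; b7: attacked by Nd8; b8: attacked by Nc6.
Legal moves for Black: none.
Not in check and no legal moves → stalemate.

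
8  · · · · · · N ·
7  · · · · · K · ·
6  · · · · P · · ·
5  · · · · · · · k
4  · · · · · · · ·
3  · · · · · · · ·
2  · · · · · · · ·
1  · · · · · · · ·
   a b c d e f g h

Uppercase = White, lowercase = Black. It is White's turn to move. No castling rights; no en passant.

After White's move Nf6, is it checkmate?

no

After Nf6: black king on h5; in check: yes, from the white knight on f6.
Black has 3 legal replies: Kh6, Kg5, Kh4.
In check but a legal move exists → not checkmate.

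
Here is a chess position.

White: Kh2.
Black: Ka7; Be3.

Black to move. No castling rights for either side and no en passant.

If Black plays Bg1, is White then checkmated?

no

After Bg1: white king on h2; in check: yes, from the black bishop on g1.
White has 5 legal replies: Kh3, Kg3, Kg2, Kh1, Kxg1.
In check but a legal move exists → not checkmate.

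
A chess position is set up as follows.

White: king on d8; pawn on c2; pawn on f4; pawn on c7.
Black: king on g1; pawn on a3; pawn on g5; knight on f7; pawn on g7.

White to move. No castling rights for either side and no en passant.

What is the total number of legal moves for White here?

White to move; king on d8.
In check: yes, from the black knight on f7.
Legal moves: Ke8, Kc8, Ke7, Kd7.
Count: 4.

4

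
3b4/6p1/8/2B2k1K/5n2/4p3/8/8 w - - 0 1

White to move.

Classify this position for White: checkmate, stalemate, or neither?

White to move; white king on h5.
In check: yes, from the black knight on f4.
King squares — g4: attacked by Kf5; h4: attacked by Bd8; g5: attacked by Kf5; g6: attacked by Nf4; h6: attacked by Pg7.
Legal moves for White: none.
In check with no legal moves → checkmate.

checkmate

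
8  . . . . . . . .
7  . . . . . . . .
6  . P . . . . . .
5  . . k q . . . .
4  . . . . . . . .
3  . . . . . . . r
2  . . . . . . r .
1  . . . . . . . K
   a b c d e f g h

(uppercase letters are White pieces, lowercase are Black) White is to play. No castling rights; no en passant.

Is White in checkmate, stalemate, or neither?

White to move; white king on h1.
In check: yes, from the black rook on h3.
King squares — g1: attacked by Rg2; g2: attacked by Qd5; h2: attacked by Rg2.
Legal moves for White: none.
In check with no legal moves → checkmate.

checkmate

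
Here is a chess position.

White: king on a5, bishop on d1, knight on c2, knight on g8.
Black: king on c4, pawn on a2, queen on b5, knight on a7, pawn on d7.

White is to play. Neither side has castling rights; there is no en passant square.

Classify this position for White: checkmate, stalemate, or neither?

White to move; white king on a5.
In check: yes, from the black queen on b5.
King squares — a4: attacked by Qb5; b4: attacked by Kc4; b5: attacked by Kc4; a6: attacked by Qb5; b6: attacked by Qb5.
Legal moves for White: none.
In check with no legal moves → checkmate.

checkmate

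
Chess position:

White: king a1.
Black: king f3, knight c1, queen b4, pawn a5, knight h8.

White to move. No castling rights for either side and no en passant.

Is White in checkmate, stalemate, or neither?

White to move; white king on a1.
In check: no.
King squares — b1: attacked by Qb4; a2: attacked by Nc1; b2: attacked by Qb4.
Legal moves for White: none.
Not in check and no legal moves → stalemate.

stalemate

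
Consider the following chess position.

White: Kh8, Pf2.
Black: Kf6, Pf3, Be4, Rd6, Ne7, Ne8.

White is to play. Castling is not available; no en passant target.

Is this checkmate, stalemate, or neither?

White to move; white king on h8.
In check: no.
King squares — g7: attacked by Kf6; h7: attacked by Be4; g8: attacked by Ne7.
Legal moves for White: none.
Not in check and no legal moves → stalemate.

stalemate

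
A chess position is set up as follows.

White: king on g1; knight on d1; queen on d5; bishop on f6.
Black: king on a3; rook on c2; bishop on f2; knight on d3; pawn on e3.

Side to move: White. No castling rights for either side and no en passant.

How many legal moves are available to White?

White to move; king on g1.
In check: yes, from the black bishop on f2.
Legal moves: Kh2, Kg2, Kh1, Kf1, Nxf2.
Count: 5.

5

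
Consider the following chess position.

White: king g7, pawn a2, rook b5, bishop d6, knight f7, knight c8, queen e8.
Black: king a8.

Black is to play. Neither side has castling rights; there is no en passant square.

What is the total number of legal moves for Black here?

0

Black to move; king on a8.
In check: no.
Legal moves: none.
Count: 0.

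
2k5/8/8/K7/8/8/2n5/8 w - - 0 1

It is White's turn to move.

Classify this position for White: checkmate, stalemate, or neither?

neither

White to move; white king on a5.
In check: no.
Legal moves for White: Kb6, Ka6, Kb5, Ka4.
White has 4 legal moves and is not in check → neither.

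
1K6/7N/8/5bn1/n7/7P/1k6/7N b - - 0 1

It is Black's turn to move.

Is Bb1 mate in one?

no

After Bb1: white king on b8; in check: no.
White is not in check, so this cannot be checkmate.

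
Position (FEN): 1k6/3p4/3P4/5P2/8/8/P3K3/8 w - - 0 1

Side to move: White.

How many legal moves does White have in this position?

11

White to move; king on e2.
In check: no.
Legal moves: Kf3, Ke3, Kd3, Kf2, Kd2, Kf1, Ke1, Kd1, f6, a3, a4.
Count: 11.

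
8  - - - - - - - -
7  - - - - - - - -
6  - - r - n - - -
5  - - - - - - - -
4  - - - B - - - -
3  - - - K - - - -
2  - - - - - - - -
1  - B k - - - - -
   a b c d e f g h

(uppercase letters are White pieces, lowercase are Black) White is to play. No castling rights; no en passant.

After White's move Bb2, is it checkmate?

no

After Bb2: black king on c1; in check: yes, from the white bishop on b2.
Black has 3 legal replies: Kxb2, Kd1, Kxb1.
In check but a legal move exists → not checkmate.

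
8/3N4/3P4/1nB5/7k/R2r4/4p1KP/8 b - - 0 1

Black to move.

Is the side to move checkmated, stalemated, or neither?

neither

Black to move; black king on h4.
In check: no.
Legal moves for Black include: Nc7, Na7, Nxd6, Nd4, Nc3, Nxa3, Kh5, Kg5, Kg4, Rxd6, Rd5, Rd4, Rh3, Rg3+, Rf3, Re3, Rc3, Rb3, ... (list truncated; more exist).
Black has legal moves and is not in check → neither.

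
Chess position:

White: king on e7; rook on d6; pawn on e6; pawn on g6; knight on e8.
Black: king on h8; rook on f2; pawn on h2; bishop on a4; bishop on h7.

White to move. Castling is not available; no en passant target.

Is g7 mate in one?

After g7: black king on h8; in check: yes, from the white pawn on g7.
Black has 1 legal reply: Kg8.
In check but a legal move exists → not checkmate.

no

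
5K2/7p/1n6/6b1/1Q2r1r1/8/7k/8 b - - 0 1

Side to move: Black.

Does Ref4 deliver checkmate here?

After Ref4: white king on f8; in check: yes, from the black rook on f4.
White has 4 legal replies: Kg8, Ke8, Kg7, Qxf4+.
In check but a legal move exists → not checkmate.

no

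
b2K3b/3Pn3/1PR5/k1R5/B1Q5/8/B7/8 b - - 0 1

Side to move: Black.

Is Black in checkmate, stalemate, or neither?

Black to move; black king on a5.
In check: yes, from the white rook on c5.
King squares — a4: attacked by Qc4; b4: attacked by Qc4; b5: attacked by Ba4; a6: attacked by Qc4; b6: attacked by Rc6.
Legal moves for Black: none.
In check with no legal moves → checkmate.

checkmate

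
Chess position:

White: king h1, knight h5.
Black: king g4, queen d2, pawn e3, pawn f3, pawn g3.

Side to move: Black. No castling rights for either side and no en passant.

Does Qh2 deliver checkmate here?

After Qh2: white king on h1; in check: yes, from the black queen on h2.
King squares — g1: attacked by Qh2; g2: attacked by Qh2; h2: attacked by Pg3.
White has no legal moves → checkmate.

yes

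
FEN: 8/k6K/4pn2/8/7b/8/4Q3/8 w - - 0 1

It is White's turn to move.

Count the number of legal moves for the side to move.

4

White to move; king on h7.
In check: yes, from the black knight on f6.
Legal moves: Kh8, Kg7, Kh6, Kg6.
Count: 4.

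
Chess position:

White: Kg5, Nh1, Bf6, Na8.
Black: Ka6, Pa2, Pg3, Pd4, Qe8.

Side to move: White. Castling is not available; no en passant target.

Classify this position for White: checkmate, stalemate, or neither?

White to move; white king on g5.
In check: no.
Legal moves for White: Nc7+, Nb6, Bh8, Bd8, Bg7, Be7, Be5, Bxd4, Kh6, Kf5, Kh4, Kg4, Kf4, Nxg3, Nf2.
White has 15 legal moves and is not in check → neither.

neither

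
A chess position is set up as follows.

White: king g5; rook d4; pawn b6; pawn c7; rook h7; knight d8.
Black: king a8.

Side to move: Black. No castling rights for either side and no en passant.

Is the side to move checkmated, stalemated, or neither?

Black to move; black king on a8.
In check: no.
King squares — a7: attacked by Pb6; b7: attacked by Nd8; b8: attacked by Pc7.
Legal moves for Black: none.
Not in check and no legal moves → stalemate.

stalemate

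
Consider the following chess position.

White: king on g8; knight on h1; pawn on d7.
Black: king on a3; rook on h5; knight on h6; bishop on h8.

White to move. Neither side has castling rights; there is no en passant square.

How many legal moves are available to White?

White to move; king on g8.
In check: yes, from the black knight on h6.
Legal moves: Kxh8, Kf8, Kh7.
Count: 3.

3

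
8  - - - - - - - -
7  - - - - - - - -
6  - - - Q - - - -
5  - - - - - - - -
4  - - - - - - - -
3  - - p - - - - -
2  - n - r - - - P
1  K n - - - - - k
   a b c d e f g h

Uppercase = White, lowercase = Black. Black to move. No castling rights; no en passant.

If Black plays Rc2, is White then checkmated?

no

After Rc2: white king on a1; in check: no.
White is not in check, so this cannot be checkmate.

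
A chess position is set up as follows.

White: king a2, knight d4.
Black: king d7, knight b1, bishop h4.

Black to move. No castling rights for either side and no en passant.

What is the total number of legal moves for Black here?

Black to move; king on d7.
In check: no.
Legal moves: Ke8, Kd8, Kc8, Ke7, Kc7, Kd6, Bd8, Be7, Bf6, Bg5, Bg3, Bf2, Be1, Nc3+, Na3, Nd2.
Count: 16.

16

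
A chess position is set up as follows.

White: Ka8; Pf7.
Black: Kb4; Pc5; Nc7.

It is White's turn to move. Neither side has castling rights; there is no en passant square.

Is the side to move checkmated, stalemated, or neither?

White to move; white king on a8.
In check: yes, from the black knight on c7.
Legal moves for White: Kb8, Kb7, Ka7.
White is in check but has 3 legal moves → neither.

neither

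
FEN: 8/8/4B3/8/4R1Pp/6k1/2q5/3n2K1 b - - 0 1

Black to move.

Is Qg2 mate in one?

After Qg2: white king on g1; in check: yes, from the black queen on g2.
King squares — f1: attacked by Qg2; h1: attacked by Qg2; f2: attacked by Nd1; g2: attacked by Kg3; h2: attacked by Qg2.
White has no legal moves → checkmate.

yes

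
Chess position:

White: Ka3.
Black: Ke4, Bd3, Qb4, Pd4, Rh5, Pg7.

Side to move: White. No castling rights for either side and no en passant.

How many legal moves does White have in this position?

2

White to move; king on a3.
In check: yes, from the black queen on b4.
Legal moves: Kxb4, Ka2.
Count: 2.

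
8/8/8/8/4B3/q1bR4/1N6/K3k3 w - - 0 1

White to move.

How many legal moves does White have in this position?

White to move; king on a1.
In check: yes, from the black queen on a3.
Legal moves: Kb1.
Count: 1.

1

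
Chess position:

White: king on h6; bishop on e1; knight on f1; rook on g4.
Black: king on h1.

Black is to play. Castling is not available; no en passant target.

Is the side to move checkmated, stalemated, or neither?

stalemate

Black to move; black king on h1.
In check: no.
King squares — g1: attacked by Rg4; g2: attacked by Rg4; h2: attacked by Nf1.
Legal moves for Black: none.
Not in check and no legal moves → stalemate.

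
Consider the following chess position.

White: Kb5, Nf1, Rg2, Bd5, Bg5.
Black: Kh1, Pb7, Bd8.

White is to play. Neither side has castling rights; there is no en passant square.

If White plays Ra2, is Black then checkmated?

After Ra2: black king on h1; in check: yes, from the white bishop on d5.
Black has 1 legal reply: Kg1.
In check but a legal move exists → not checkmate.

no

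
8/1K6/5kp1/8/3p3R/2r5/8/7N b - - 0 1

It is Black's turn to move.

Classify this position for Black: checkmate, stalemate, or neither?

neither

Black to move; black king on f6.
In check: no.
Legal moves for Black include: Kg7, Kf7, Ke7, Ke6, Kg5, Kf5, Ke5, Rc8, Rc7+, Rc6, Rc5, Rc4, Rh3, Rg3, Rf3, Re3, Rd3, Rb3+, ... (list truncated; more exist).
Black has legal moves and is not in check → neither.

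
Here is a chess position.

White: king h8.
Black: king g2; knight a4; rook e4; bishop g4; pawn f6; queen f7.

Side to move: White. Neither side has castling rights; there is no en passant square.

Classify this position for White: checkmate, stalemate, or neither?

stalemate

White to move; white king on h8.
In check: no.
King squares — g7: attacked by Qf7; h7: attacked by Qf7; g8: attacked by Qf7.
Legal moves for White: none.
Not in check and no legal moves → stalemate.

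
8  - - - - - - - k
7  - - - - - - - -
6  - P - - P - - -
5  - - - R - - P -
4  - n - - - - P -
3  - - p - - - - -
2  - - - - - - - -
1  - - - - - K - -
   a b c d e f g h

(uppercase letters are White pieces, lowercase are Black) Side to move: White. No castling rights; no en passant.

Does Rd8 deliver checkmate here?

After Rd8: black king on h8; in check: yes, from the white rook on d8.
Black has 2 legal replies: Kh7, Kg7.
In check but a legal move exists → not checkmate.

no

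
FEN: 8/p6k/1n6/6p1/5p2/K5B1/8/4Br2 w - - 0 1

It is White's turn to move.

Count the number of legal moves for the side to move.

13

White to move; king on a3.
In check: no.
Legal moves: Bh4, Bxf4, Bh2, Bgf2, Kb4, Kb3, Kb2, Ka2, Ba5, Bb4, Bc3, Bef2, Bd2.
Count: 13.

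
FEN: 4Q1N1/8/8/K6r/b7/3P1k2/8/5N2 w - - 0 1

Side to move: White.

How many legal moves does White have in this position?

White to move; king on a5.
In check: yes, from the black rook on h5.
Legal moves: Kb6, Ka6, Kb4, Kxa4, Qxh5+, Qe5, Qb5.
Count: 7.

7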